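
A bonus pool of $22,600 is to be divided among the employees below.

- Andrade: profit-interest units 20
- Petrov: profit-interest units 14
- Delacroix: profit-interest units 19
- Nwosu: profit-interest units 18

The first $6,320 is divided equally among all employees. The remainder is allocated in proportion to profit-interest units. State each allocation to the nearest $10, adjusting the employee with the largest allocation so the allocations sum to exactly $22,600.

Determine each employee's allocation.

Andrade: $6,160 | Petrov: $4,790 | Delacroix: $5,940 | Nwosu: $5,710

Equal tier: $6,320 ÷ 4 = $1,580 apiece.
Remainder $16,280 by profit-interest units (total 71): Andrade 4,585.92 → $4,590; Petrov 3,210.14 → $3,210; Delacroix 4,356.62 → $4,360; Nwosu 4,127.32 → $4,130.
Rounding difference −$10 on remainder applied to Andrade.
Totals: Andrade $1,580 + $4,580 = $6,160; Petrov $1,580 + $3,210 = $4,790; Delacroix $1,580 + $4,360 = $5,940; Nwosu $1,580 + $4,130 = $5,710.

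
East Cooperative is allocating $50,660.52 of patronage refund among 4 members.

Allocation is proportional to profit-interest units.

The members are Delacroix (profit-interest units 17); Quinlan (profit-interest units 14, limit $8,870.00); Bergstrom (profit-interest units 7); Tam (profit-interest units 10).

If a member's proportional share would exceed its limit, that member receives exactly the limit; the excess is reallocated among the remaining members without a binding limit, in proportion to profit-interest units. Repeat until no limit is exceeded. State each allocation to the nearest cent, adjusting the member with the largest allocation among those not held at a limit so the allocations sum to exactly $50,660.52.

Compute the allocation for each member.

Delacroix: $20,895.26 · Quinlan: $8,870.00 · Bergstrom: $8,603.93 · Tam: $12,291.33

Profit-interest units total: 48.
Unconstrained shares: Delacroix 17,942.2675; Quinlan 14,775.9850; Bergstrom 7,387.9925; Tam 10,554.2750.
Cap binds for Quinlan ($8,870.00); residual $41,790.52 reallocated over remaining profit-interest units 34.
Redistributed shares: Delacroix 20,895.2600 → $20,895.26; Bergstrom 8,603.9306 → $8,603.93; Tam 12,291.3294 → $12,291.33.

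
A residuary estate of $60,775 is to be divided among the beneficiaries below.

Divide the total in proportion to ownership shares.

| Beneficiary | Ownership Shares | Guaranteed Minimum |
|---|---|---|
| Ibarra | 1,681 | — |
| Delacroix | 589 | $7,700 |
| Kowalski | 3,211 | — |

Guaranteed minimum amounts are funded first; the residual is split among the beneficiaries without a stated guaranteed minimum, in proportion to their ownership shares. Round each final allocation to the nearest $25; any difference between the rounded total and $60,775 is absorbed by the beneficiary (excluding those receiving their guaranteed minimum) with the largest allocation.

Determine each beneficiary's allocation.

Ibarra: $18,250; Delacroix: $7,700; Kowalski: $34,825

Guaranteed amounts: Delacroix $7,700. Residual $53,075.
Residual split over remaining ownership shares 4,892: Ibarra 18,237.75 → $18,250; Kowalski 34,837.25 → $34,825.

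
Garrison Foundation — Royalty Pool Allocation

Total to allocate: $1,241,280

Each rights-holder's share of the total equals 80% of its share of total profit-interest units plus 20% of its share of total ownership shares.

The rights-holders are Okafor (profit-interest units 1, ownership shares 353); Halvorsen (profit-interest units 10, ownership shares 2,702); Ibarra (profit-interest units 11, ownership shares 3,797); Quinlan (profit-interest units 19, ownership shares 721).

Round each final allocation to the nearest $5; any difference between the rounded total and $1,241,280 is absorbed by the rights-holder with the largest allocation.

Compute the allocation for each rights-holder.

Totals — profit-interest units 41, ownership shares 7,573.
Blended shares (80% profit-interest units + 20% ownership shares): Okafor 0.0288; Halvorsen 0.2665; Ibarra 0.3149; Quinlan 0.3898.
Raw shares: Okafor 35,792.05; Halvorsen 330,777.20; Ibarra 390,893.28; Quinlan 483,817.48.
Rounded to nearest $5: Okafor $35,790; Halvorsen $330,775; Ibarra $390,895; Quinlan $483,815. Sum = $1,241,275.
Difference $1,241,280 − $1,241,275 = +$5 applied to largest allocation (Quinlan): Quinlan becomes $483,820.

Okafor: $35,790 · Halvorsen: $330,775 · Ibarra: $390,895 · Quinlan: $483,820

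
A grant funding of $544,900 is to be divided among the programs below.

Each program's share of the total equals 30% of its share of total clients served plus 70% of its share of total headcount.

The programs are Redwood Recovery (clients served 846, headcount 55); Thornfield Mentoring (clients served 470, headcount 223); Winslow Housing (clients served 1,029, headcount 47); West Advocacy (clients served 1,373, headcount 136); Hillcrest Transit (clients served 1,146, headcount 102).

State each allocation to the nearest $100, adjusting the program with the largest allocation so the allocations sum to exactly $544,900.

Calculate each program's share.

Redwood Recovery: $65,700; Thornfield Mentoring: $166,900; Winslow Housing: $66,400; West Advocacy: $138,300; Hillcrest Transit: $107,600

Totals — clients served 4,864, headcount 563.
Blended shares (30% clients served + 70% headcount): Redwood Recovery 0.1206; Thornfield Mentoring 0.3063; Winslow Housing 0.1219; West Advocacy 0.2538; Hillcrest Transit 0.1975.
Unrounded shares: Redwood Recovery 65,694.74; Thornfield Mentoring 166,877.34; Winslow Housing 66,425.07; West Advocacy 138,283.37; Hillcrest Transit 107,619.48.
After rounding ($100): Redwood Recovery $65,700; Thornfield Mentoring $166,900; Winslow Housing $66,400; West Advocacy $138,300; Hillcrest Transit $107,600. Sum = $544,900.
Sum already equals the total — no adjustment.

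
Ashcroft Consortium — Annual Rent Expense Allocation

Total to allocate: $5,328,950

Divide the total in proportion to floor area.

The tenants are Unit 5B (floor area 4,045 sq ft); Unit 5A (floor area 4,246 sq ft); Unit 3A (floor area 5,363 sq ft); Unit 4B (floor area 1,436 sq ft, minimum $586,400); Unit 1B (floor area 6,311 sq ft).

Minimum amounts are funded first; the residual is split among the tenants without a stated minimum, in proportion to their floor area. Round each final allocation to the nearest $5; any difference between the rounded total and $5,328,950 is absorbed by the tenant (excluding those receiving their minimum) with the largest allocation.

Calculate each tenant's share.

Unit 5B: $960,860; Unit 5A: $1,008,610; Unit 3A: $1,273,945; Unit 4B: $586,400; Unit 1B: $1,499,135

Minimums first: Unit 4B $586,400. Remaining pool $4,742,550.
Remaining pool split over remaining floor area 19,965: Unit 5B 960,862.25 → $960,860; Unit 5A 1,008,608.43 → $1,008,610; Unit 3A 1,273,944.18 → $1,273,945; Unit 1B 1,499,135.14 → $1,499,135.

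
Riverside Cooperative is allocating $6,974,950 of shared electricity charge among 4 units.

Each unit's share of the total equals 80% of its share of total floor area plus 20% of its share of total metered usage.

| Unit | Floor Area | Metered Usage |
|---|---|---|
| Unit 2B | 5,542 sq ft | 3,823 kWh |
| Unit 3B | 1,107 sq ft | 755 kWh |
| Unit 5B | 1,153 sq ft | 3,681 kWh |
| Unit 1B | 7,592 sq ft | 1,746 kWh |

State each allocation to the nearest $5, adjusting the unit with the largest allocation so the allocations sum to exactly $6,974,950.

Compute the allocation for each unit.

Floor area total 15,394; metered usage total 10,005.
Blended shares (80% floor area + 20% metered usage): Unit 2B 0.3644; Unit 3B 0.0726; Unit 5B 0.1335; Unit 1B 0.4294.
Unrounded shares: Unit 2B 2,541,881.75; Unit 3B 506,530.36; Unit 5B 931,174.36; Unit 1B 2,995,363.52.
At nearest $5: Unit 2B $2,541,880; Unit 3B $506,530; Unit 5B $931,175; Unit 1B $2,995,365. Sum = $6,974,950.
Sum already equals the total — no adjustment.

Unit 2B: $2,541,880 | Unit 3B: $506,530 | Unit 5B: $931,175 | Unit 1B: $2,995,365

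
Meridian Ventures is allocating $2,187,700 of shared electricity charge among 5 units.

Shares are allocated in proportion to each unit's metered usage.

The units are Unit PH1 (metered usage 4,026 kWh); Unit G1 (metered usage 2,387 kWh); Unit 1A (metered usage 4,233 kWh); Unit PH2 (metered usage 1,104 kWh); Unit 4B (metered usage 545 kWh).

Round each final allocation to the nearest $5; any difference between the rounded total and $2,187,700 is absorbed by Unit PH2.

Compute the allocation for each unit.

Combined metered usage = 12,295.
Raw shares: Unit PH1 4,026/12,295 × $2,187,700 = 716,362.77; Unit G1 2,387/12,295 × $2,187,700 = 424,728.74; Unit 1A 4,233/12,295 × $2,187,700 = 753,195.13; Unit PH2 1,104/12,295 × $2,187,700 = 196,439.27; Unit 4B 545/12,295 × $2,187,700 = 96,974.10.
At nearest $5: Unit PH1 $716,365; Unit G1 $424,730; Unit 1A $753,195; Unit PH2 $196,440; Unit 4B $96,975. Sum = $2,187,705.
Difference $2,187,700 − $2,187,705 = −$5 applied to Unit PH2: Unit PH2 becomes $196,435.

Unit PH1: $716,365 | Unit G1: $424,730 | Unit 1A: $753,195 | Unit PH2: $196,435 | Unit 4B: $96,975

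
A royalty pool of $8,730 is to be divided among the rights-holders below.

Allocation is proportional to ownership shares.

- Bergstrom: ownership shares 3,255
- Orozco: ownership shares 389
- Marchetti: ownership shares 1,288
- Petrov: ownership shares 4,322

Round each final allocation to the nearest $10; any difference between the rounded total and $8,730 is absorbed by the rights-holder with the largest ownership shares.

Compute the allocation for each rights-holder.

Sum of ownership shares: 9,254.
Proportional shares: Bergstrom 3,255/9,254 × $8,730 = 3,070.69; Orozco 389/9,254 × $8,730 = 366.97; Marchetti 1,288/9,254 × $8,730 = 1,215.07; Petrov 4,322/9,254 × $8,730 = 4,077.27.
At nearest $10: Bergstrom $3,070; Orozco $370; Marchetti $1,220; Petrov $4,080. Sum = $8,740.
Difference $8,730 − $8,740 = −$10 applied to largest ownership shares (Petrov): Petrov becomes $4,070.

Bergstrom: $3,070; Orozco: $370; Marchetti: $1,220; Petrov: $4,070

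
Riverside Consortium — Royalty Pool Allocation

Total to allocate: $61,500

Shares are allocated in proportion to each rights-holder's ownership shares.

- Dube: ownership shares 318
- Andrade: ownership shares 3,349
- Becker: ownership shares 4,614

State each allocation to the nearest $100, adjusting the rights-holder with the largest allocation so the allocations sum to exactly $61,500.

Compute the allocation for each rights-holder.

Dube: $2,400 | Andrade: $24,900 | Becker: $34,200

Total ownership shares = 8,281.
Pro-rata amounts: Dube 318/8,281 × $61,500 = 2,361.67; Andrade 3,349/8,281 × $61,500 = 24,871.81; Becker 4,614/8,281 × $61,500 = 34,266.51.
At nearest $100: Dube $2,400; Andrade $24,900; Becker $34,300. Sum = $61,600.
Difference $61,500 − $61,600 = −$100 applied to largest allocation (Becker): Becker becomes $34,200.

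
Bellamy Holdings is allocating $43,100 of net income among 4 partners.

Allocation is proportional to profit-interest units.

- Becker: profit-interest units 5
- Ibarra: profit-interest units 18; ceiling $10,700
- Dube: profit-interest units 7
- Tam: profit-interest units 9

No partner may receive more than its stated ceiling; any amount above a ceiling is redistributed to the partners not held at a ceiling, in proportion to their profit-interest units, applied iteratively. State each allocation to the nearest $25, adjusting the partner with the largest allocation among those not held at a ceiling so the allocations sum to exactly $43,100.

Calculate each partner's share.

Becker: $7,725; Ibarra: $10,700; Dube: $10,800; Tam: $13,875

Total profit-interest units = 39.
Unconstrained shares: Becker 5,525.64; Ibarra 19,892.31; Dube 7,735.90; Tam 9,946.15.
Held at cap: Ibarra ($10,700); balance $32,400 reallocated over remaining profit-interest units 21.
Redistributed shares: Becker 7,714.29 → $7,725; Dube 10,800.00 → $10,800; Tam 13,885.71 → $13,875.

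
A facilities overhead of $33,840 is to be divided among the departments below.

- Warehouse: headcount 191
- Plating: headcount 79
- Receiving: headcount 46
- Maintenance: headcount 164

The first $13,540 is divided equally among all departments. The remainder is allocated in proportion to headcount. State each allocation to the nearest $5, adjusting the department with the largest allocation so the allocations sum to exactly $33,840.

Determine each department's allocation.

Warehouse: $11,465; Plating: $6,725; Receiving: $5,330; Maintenance: $10,320

$13,540 shared equally gives $3,385 per department.
Remainder $20,300 by headcount (total 480): Warehouse 8,077.71 → $8,080; Plating 3,341.04 → $3,340; Receiving 1,945.42 → $1,945; Maintenance 6,935.83 → $6,935.
Totals: Warehouse $3,385 + $8,080 = $11,465; Plating $3,385 + $3,340 = $6,725; Receiving $3,385 + $1,945 = $5,330; Maintenance $3,385 + $6,935 = $10,320.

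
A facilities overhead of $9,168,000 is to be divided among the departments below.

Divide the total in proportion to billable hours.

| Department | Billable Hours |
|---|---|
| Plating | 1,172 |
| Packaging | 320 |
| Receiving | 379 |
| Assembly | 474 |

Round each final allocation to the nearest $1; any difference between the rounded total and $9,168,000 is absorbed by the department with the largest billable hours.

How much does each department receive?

Plating: $4,582,046 | Packaging: $1,251,070 | Receiving: $1,481,736 | Assembly: $1,853,148

Sum of billable hours: 2,345.
Raw shares: Plating 1,172/2,345 × $9,168,000 = 4,582,045.20; Packaging 320/2,345 × $9,168,000 = 1,251,070.36; Receiving 379/2,345 × $9,168,000 = 1,481,736.46; Assembly 474/2,345 × $9,168,000 = 1,853,147.97.
Rounded to nearest $1: Plating $4,582,045; Packaging $1,251,070; Receiving $1,481,736; Assembly $1,853,148. Sum = $9,167,999.
Difference $9,168,000 − $9,167,999 = +$1 applied to largest billable hours (Plating): Plating becomes $4,582,046.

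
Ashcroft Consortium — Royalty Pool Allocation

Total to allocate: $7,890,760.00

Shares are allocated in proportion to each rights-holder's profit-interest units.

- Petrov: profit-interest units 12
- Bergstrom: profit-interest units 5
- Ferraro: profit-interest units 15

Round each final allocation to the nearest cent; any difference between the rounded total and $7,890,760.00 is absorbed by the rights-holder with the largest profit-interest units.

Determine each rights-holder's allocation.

Sum of profit-interest units: 12 + 5 + 15 = 32.
Proportional shares: Petrov 2,959,035.0000; Bergstrom 1,232,931.2500; Ferraro 3,698,793.7500.
At nearest cent: Petrov $2,959,035.00; Bergstrom $1,232,931.25; Ferraro $3,698,793.75. Sum = $7,890,760.00.
Rounded total matches; no reconciliation needed.

Petrov: $2,959,035.00 · Bergstrom: $1,232,931.25 · Ferraro: $3,698,793.75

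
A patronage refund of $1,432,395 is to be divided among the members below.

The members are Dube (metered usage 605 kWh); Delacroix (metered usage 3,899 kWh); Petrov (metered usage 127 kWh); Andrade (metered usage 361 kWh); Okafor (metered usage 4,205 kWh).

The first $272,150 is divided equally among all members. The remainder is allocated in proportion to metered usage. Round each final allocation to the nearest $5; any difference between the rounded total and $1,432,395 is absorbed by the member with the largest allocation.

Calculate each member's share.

$272,150 shared equally gives $54,430 per member.
Remainder $1,160,245 by metered usage (total 9,197): Dube 76,323.61 → $76,325; Delacroix 491,877.27 → $491,875; Petrov 16,021.65 → $16,020; Andrade 45,541.86 → $45,540; Okafor 530,480.62 → $530,480.
Rounding difference +$5 on remainder applied to Okafor.
Totals: Dube $54,430 + $76,325 = $130,755; Delacroix $54,430 + $491,875 = $546,305; Petrov $54,430 + $16,020 = $70,450; Andrade $54,430 + $45,540 = $99,970; Okafor $54,430 + $530,485 = $584,915.

Dube: $130,755 | Delacroix: $546,305 | Petrov: $70,450 | Andrade: $99,970 | Okafor: $584,915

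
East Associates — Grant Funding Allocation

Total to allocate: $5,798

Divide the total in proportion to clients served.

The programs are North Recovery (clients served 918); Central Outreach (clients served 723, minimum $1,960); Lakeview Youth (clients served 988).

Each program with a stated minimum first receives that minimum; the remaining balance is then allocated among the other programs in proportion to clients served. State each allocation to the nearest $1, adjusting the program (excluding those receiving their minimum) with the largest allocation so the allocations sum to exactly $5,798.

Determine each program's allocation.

Fund the minimums — Central Outreach $1,960. Residual $3,838.
Residual split over remaining clients served 1,906: North Recovery 1,848.52 → $1,849; Lakeview Youth 1,989.48 → $1,989.

North Recovery: $1,849 · Central Outreach: $1,960 · Lakeview Youth: $1,989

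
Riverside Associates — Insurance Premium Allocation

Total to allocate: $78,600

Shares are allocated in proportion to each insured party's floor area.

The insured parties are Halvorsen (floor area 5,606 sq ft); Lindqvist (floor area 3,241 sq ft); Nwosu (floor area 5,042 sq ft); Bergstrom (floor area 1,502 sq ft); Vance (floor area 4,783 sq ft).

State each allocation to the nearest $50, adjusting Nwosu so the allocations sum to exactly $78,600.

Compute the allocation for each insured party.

Combined floor area = 20,174.
Proportional shares: Halvorsen 5,606/20,174 × $78,600 = 21,841.56; Lindqvist 3,241/20,174 × $78,600 = 12,627.27; Nwosu 5,042/20,174 × $78,600 = 19,644.16; Bergstrom 1,502/20,174 × $78,600 = 5,851.95; Vance 4,783/20,174 × $78,600 = 18,635.06.
At nearest $50: Halvorsen $21,850; Lindqvist $12,650; Nwosu $19,650; Bergstrom $5,850; Vance $18,650. Sum = $78,650.
Difference $78,600 − $78,650 = −$50 applied to Nwosu: Nwosu becomes $19,600.

Halvorsen: $21,850; Lindqvist: $12,650; Nwosu: $19,600; Bergstrom: $5,850; Vance: $18,650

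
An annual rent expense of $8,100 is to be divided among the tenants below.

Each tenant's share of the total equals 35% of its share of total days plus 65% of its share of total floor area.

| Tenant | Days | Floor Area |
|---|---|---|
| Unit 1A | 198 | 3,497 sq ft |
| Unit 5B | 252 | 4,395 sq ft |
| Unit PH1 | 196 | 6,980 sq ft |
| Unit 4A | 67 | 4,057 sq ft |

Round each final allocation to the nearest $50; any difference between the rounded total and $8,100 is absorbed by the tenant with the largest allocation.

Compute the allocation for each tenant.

Unit 1A: $1,750 · Unit 5B: $2,200 · Unit PH1: $2,750 · Unit 4A: $1,400

Totals — days 713, floor area 18,929.
Combined weights (35% days + 65% floor area): Unit 1A 0.2173; Unit 5B 0.2746; Unit PH1 0.3359; Unit 4A 0.1722.
Proportional shares: Unit 1A 1,759.95; Unit 5B 2,224.44; Unit PH1 2,720.78; Unit 4A 1,394.84.
After rounding ($50): Unit 1A $1,750; Unit 5B $2,200; Unit PH1 $2,700; Unit 4A $1,400. Sum = $8,050.
Difference $8,100 − $8,050 = +$50 applied to largest allocation (Unit PH1): Unit PH1 becomes $2,750.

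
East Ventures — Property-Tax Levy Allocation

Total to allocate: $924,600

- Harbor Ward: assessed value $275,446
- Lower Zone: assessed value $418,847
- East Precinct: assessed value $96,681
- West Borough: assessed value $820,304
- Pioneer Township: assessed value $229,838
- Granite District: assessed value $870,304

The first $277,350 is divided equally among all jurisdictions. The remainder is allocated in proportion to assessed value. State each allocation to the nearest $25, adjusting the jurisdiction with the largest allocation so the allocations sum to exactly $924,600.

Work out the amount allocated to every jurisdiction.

Harbor Ward: $111,975; Lower Zone: $146,200; East Precinct: $69,300; West Borough: $242,050; Pioneer Township: $101,100; Granite District: $253,975

$277,350 shared equally gives $46,225 per jurisdiction.
Remainder $647,250 by assessed value (total 2,711,420): Harbor Ward 65,752.42 → $65,750; Lower Zone 99,984.04 → $99,975; East Precinct 23,078.97 → $23,075; West Borough 195,816.86 → $195,825; Pioneer Township 54,865.22 → $54,875; Granite District 207,752.49 → $207,750.
Totals: Harbor Ward $46,225 + $65,750 = $111,975; Lower Zone $46,225 + $99,975 = $146,200; East Precinct $46,225 + $23,075 = $69,300; West Borough $46,225 + $195,825 = $242,050; Pioneer Township $46,225 + $54,875 = $101,100; Granite District $46,225 + $207,750 = $253,975.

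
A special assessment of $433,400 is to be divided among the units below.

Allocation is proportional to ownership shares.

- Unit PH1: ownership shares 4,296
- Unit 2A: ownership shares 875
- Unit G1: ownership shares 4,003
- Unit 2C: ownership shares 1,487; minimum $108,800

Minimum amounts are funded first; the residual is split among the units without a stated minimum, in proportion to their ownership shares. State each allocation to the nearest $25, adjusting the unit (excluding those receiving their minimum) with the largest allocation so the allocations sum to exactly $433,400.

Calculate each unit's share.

Fund the minimums — Unit 2C $108,800. Residual $324,600.
Residual split over remaining ownership shares 9,174: Unit PH1 152,003.66 → $152,000; Unit 2A 30,959.78 → $30,950; Unit G1 141,636.56 → $141,625.
Rounding difference +$25 applied to Unit PH1 → $152,025.

Unit PH1: $152,025 · Unit 2A: $30,950 · Unit G1: $141,625 · Unit 2C: $108,800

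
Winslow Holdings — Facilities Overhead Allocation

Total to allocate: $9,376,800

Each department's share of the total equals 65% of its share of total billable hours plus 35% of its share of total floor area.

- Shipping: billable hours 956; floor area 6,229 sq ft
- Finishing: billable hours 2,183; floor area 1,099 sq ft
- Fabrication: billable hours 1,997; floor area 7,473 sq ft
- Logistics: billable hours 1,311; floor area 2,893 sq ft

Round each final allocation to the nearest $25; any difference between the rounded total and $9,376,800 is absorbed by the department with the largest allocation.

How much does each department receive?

Billable hours total 6,447; floor area total 17,694.
Combined weights (65% billable hours + 35% floor area): Shipping 0.2196; Finishing 0.2418; Fabrication 0.3492; Logistics 0.1894.
Pro-rata amounts: Shipping 2,059,145.28; Finishing 2,267,625.54; Fabrication 3,274,031.66; Logistics 1,775,997.52.
At nearest $25: Shipping $2,059,150; Finishing $2,267,625; Fabrication $3,274,025; Logistics $1,776,000. Sum = $9,376,800.
No rounding difference to absorb.

Shipping: $2,059,150; Finishing: $2,267,625; Fabrication: $3,274,025; Logistics: $1,776,000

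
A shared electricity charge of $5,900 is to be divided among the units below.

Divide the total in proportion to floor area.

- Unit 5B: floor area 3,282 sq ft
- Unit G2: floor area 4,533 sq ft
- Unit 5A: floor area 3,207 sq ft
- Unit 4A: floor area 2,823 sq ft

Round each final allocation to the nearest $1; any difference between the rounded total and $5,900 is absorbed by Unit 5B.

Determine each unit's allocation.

Unit 5B: $1,398 | Unit G2: $1,932 | Unit 5A: $1,367 | Unit 4A: $1,203

Floor area total: 13,845.
Raw shares: Unit 5B 3,282/13,845 × $5,900 = 1,398.61; Unit G2 4,533/13,845 × $5,900 = 1,931.72; Unit 5A 3,207/13,845 × $5,900 = 1,366.65; Unit 4A 2,823/13,845 × $5,900 = 1,203.01.
At nearest $1: Unit 5B $1,399; Unit G2 $1,932; Unit 5A $1,367; Unit 4A $1,203. Sum = $5,901.
Difference $5,900 − $5,901 = −$1 applied to Unit 5B: Unit 5B becomes $1,398.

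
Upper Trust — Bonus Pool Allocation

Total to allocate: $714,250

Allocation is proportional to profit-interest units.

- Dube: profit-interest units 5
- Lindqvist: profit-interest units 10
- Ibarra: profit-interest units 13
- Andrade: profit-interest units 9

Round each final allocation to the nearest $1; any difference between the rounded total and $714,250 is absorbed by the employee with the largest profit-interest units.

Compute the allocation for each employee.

Dube: $96,520; Lindqvist: $193,041; Ibarra: $250,953; Andrade: $173,736

Sum of profit-interest units: 5 + 10 + 13 + 9 = 37.
Proportional shares: Dube 96,520.27; Lindqvist 193,040.54; Ibarra 250,952.70; Andrade 173,736.49.
Rounded to nearest $1: Dube $96,520; Lindqvist $193,041; Ibarra $250,953; Andrade $173,736. Sum = $714,250.
No rounding difference to absorb.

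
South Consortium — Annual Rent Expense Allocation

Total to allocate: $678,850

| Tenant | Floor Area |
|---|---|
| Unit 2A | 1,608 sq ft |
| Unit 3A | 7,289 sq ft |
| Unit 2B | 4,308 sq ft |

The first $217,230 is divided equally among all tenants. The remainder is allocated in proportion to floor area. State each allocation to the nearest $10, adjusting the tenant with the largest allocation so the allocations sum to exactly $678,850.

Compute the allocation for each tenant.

Unit 2A: $128,620 | Unit 3A: $327,220 | Unit 2B: $223,010

Equal tier: $217,230 ÷ 3 = $72,410 apiece.
Remainder $461,620 by floor area (total 13,205): Unit 2A 56,212.42 → $56,210; Unit 3A 254,808.65 → $254,810; Unit 2B 150,598.94 → $150,600.
Totals: Unit 2A $72,410 + $56,210 = $128,620; Unit 3A $72,410 + $254,810 = $327,220; Unit 2B $72,410 + $150,600 = $223,010.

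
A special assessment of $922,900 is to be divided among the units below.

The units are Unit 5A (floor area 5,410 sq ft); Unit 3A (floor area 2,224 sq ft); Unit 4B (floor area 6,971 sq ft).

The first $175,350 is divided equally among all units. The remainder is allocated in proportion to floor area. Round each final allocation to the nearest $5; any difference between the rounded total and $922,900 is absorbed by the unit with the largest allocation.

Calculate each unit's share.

Equal tier: $175,350 ÷ 3 = $58,450 apiece.
Remainder $747,550 by floor area (total 14,605): Unit 5A 276,908.28 → $276,910; Unit 3A 113,834.39 → $113,835; Unit 4B 356,807.33 → $356,805.
Totals: Unit 5A $58,450 + $276,910 = $335,360; Unit 3A $58,450 + $113,835 = $172,285; Unit 4B $58,450 + $356,805 = $415,255.

Unit 5A: $335,360 | Unit 3A: $172,285 | Unit 4B: $415,255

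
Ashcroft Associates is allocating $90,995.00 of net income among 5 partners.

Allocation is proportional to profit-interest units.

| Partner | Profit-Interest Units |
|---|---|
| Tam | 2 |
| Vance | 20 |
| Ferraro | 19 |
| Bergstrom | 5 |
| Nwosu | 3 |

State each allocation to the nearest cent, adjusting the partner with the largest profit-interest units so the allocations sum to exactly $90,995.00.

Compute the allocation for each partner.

Tam: $3,714.08 | Vance: $37,140.82 | Ferraro: $35,283.78 | Bergstrom: $9,285.20 | Nwosu: $5,571.12

Profit-interest units total: 2 + 20 + 19 + 5 + 3 = 49.
Proportional shares: Tam 3,714.0816; Vance 37,140.8163; Ferraro 35,283.7755; Bergstrom 9,285.2041; Nwosu 5,571.1224.
At nearest cent: Tam $3,714.08; Vance $37,140.82; Ferraro $35,283.78; Bergstrom $9,285.20; Nwosu $5,571.12. Sum = $90,995.00.
Sum already equals the total — no adjustment.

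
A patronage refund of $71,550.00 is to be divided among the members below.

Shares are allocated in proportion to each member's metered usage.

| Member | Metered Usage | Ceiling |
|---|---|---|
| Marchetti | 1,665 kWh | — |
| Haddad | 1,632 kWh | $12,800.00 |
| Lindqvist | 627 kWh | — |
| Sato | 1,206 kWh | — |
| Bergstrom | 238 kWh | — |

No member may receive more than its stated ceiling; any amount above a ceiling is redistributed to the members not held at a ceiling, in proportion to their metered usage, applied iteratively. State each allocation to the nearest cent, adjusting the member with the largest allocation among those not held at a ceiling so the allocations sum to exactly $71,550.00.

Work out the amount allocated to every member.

Sum of metered usage: 5,368.
Unconstrained shares: Marchetti 22,192.7627; Haddad 21,752.9061; Lindqvist 8,357.2746; Sato 16,074.7578; Bergstrom 3,172.2988.
Held at cap: Haddad ($12,800.00); residual $58,750.00 reallocated over remaining metered usage 3,736.
Redistributed shares: Marchetti 26,182.7489 → $26,182.75; Lindqvist 9,859.8100 → $9,859.81; Sato 18,964.8019 → $18,964.80; Bergstrom 3,742.6392 → $3,742.64.

Marchetti: $26,182.75 | Haddad: $12,800.00 | Lindqvist: $9,859.81 | Sato: $18,964.80 | Bergstrom: $3,742.64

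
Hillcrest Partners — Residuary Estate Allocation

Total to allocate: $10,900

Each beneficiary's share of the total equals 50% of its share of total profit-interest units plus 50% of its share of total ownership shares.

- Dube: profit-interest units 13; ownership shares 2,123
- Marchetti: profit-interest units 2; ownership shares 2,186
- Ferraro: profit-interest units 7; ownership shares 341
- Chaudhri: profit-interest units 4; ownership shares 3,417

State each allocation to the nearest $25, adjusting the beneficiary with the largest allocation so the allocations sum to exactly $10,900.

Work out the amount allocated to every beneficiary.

Dube: $4,150 | Marchetti: $1,900 | Ferraro: $1,700 | Chaudhri: $3,150

Totals — profit-interest units 26, ownership shares 8,067.
Combined weights (50% profit-interest units + 50% ownership shares): Dube 0.3816; Marchetti 0.1740; Ferraro 0.1558; Chaudhri 0.2887.
Raw shares: Dube 4,159.28; Marchetti 1,896.07; Ferraro 1,697.68; Chaudhri 3,146.96.
After rounding ($25): Dube $4,150; Marchetti $1,900; Ferraro $1,700; Chaudhri $3,150. Sum = $10,900.
Rounded total matches; no reconciliation needed.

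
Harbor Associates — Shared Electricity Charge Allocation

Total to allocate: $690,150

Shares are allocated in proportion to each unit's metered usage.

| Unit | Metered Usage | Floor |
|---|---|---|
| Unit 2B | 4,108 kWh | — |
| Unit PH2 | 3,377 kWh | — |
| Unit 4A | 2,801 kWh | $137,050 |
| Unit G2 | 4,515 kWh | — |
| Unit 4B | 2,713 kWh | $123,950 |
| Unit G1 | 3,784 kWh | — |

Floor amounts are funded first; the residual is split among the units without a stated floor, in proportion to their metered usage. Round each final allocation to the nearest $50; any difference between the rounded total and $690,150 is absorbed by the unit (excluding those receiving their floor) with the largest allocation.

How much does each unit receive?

Unit 2B: $111,700; Unit PH2: $91,800; Unit 4A: $137,050; Unit G2: $122,750; Unit 4B: $123,950; Unit G1: $102,900

Fund the minimums — Unit 4A $137,050; Unit 4B $123,950. Balance $429,150.
Balance split over remaining metered usage 15,784: Unit 2B 111,692.11 → $111,700; Unit PH2 91,817.00 → $91,800; Unit G2 122,758.00 → $122,750; Unit G1 102,882.89 → $102,900.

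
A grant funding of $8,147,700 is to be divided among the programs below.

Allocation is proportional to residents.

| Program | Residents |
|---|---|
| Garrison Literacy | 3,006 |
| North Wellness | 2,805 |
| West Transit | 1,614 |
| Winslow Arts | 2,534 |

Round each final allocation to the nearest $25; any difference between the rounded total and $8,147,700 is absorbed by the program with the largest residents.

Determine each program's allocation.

Residents total: 3,006 + 2,805 + 1,614 + 2,534 = 9,959.
Unrounded shares: Garrison Literacy 2,459,281.67; North Wellness 2,294,838.69; West Transit 1,320,452.64; Winslow Arts 2,073,127.00.
Rounded to nearest $25: Garrison Literacy $2,459,275; North Wellness $2,294,850; West Transit $1,320,450; Winslow Arts $2,073,125. Sum = $8,147,700.
Rounded total matches; no reconciliation needed.

Garrison Literacy: $2,459,275; North Wellness: $2,294,850; West Transit: $1,320,450; Winslow Arts: $2,073,125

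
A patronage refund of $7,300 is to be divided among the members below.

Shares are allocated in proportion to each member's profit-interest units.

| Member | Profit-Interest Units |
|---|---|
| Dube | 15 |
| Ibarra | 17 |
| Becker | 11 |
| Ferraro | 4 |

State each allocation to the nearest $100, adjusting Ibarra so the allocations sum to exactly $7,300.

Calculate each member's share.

Total profit-interest units = 47.
Pro-rata amounts: Dube 15/47 × $7,300 = 2,329.79; Ibarra 17/47 × $7,300 = 2,640.43; Becker 11/47 × $7,300 = 1,708.51; Ferraro 4/47 × $7,300 = 621.28.
Rounded to nearest $100: Dube $2,300; Ibarra $2,600; Becker $1,700; Ferraro $600. Sum = $7,200.
Difference $7,300 − $7,200 = +$100 applied to Ibarra: Ibarra becomes $2,700.

Dube: $2,300 | Ibarra: $2,700 | Becker: $1,700 | Ferraro: $600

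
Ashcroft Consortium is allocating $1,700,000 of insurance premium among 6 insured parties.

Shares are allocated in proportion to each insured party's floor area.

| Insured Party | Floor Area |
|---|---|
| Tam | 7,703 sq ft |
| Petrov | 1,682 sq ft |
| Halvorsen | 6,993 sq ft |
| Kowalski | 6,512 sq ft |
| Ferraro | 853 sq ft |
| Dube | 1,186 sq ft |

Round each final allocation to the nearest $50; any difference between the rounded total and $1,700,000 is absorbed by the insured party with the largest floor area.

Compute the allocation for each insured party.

Tam: $525,250 | Petrov: $114,700 | Halvorsen: $476,900 | Kowalski: $444,100 | Ferraro: $58,150 | Dube: $80,900

Total floor area = 24,929.
Pro-rata amounts: Tam 7,703/24,929 × $1,700,000 = 525,295.84; Petrov 1,682/24,929 × $1,700,000 = 114,701.75; Halvorsen 6,993/24,929 × $1,700,000 = 476,878.33; Kowalski 6,512/24,929 × $1,700,000 = 444,077.18; Ferraro 853/24,929 × $1,700,000 = 58,169.20; Dube 1,186/24,929 × $1,700,000 = 80,877.69.
Rounded to nearest $50: Tam $525,300; Petrov $114,700; Halvorsen $476,900; Kowalski $444,100; Ferraro $58,150; Dube $80,900. Sum = $1,700,050.
Difference $1,700,000 − $1,700,050 = −$50 applied to largest floor area (Tam): Tam becomes $525,250.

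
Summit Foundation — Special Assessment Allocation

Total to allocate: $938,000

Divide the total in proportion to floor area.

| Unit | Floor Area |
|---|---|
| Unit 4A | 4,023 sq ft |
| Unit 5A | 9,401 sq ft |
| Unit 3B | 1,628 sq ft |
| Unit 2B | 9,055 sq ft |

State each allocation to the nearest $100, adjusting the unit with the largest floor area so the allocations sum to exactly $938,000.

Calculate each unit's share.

Sum of floor area: 4,023 + 9,401 + 1,628 + 9,055 = 24,107.
Proportional shares: Unit 4A 156,534.37; Unit 5A 365,791.60; Unit 3B 63,345.25; Unit 2B 352,328.78.
After rounding ($100): Unit 4A $156,500; Unit 5A $365,800; Unit 3B $63,300; Unit 2B $352,300. Sum = $937,900.
Difference $938,000 − $937,900 = +$100 applied to largest floor area (Unit 5A): Unit 5A becomes $365,900.

Unit 4A: $156,500 | Unit 5A: $365,900 | Unit 3B: $63,300 | Unit 2B: $352,300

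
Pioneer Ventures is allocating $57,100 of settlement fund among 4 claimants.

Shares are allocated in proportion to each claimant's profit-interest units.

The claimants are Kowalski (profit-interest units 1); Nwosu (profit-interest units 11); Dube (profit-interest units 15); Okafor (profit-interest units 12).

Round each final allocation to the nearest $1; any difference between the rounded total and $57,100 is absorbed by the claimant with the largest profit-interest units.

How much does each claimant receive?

Kowalski: $1,464 | Nwosu: $16,105 | Dube: $21,962 | Okafor: $17,569

Sum of profit-interest units: 1 + 11 + 15 + 12 = 39.
Raw shares: Kowalski 1,464.10; Nwosu 16,105.13; Dube 21,961.54; Okafor 17,569.23.
Rounded to nearest $1: Kowalski $1,464; Nwosu $16,105; Dube $21,962; Okafor $17,569. Sum = $57,100.
No rounding difference to absorb.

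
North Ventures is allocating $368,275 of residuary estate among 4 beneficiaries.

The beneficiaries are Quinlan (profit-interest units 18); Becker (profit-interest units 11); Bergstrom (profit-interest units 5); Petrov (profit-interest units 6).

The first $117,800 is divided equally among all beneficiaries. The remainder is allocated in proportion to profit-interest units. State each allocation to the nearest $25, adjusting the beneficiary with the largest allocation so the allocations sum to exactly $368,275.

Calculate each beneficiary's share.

First tranche $117,800 split equally: $29,450 each.
Remainder $250,475 by profit-interest units (total 40): Quinlan 112,713.75 → $112,725; Becker 68,880.62 → $68,875; Bergstrom 31,309.38 → $31,300; Petrov 37,571.25 → $37,575.
Totals: Quinlan $29,450 + $112,725 = $142,175; Becker $29,450 + $68,875 = $98,325; Bergstrom $29,450 + $31,300 = $60,750; Petrov $29,450 + $37,575 = $67,025.

Quinlan: $142,175 · Becker: $98,325 · Bergstrom: $60,750 · Petrov: $67,025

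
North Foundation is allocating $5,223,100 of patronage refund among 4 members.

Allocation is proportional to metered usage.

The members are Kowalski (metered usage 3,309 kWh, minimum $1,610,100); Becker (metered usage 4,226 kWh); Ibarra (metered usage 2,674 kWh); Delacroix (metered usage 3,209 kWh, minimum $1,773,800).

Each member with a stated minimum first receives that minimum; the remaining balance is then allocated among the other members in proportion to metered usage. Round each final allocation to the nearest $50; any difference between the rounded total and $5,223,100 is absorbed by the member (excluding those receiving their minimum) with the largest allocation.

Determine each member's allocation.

Guaranteed amounts: Kowalski $1,610,100; Delacroix $1,773,800. Residual $1,839,200.
Residual split over remaining metered usage 6,900: Becker 1,126,443.36 → $1,126,450; Ibarra 712,756.64 → $712,750.

Kowalski: $1,610,100 | Becker: $1,126,450 | Ibarra: $712,750 | Delacroix: $1,773,800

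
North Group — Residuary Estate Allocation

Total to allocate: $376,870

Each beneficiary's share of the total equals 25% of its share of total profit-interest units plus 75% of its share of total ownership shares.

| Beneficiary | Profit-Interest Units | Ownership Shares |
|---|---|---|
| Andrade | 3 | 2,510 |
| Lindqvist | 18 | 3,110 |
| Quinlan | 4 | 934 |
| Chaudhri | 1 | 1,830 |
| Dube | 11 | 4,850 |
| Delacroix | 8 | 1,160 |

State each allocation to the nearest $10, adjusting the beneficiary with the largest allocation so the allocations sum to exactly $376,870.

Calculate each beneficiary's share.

Andrade: $55,570 · Lindqvist: $98,760 · Quinlan: $26,720 · Chaudhri: $38,030 · Dube: $118,260 · Delacroix: $39,530

Profit-interest units total 45; ownership shares total 14,394.
Composite weights (25% profit-interest units + 75% ownership shares): Andrade 0.1475; Lindqvist 0.2620; Quinlan 0.0709; Chaudhri 0.1009; Dube 0.3138; Delacroix 0.1049.
Proportional shares: Andrade 55,569.60; Lindqvist 98,757.53; Quinlan 26,715.69; Chaudhri 38,029.12; Dube 118,269.56; Delacroix 39,528.50.
After rounding ($10): Andrade $55,570; Lindqvist $98,760; Quinlan $26,720; Chaudhri $38,030; Dube $118,270; Delacroix $39,530. Sum = $376,880.
Difference $376,870 − $376,880 = −$10 applied to largest allocation (Dube): Dube becomes $118,260.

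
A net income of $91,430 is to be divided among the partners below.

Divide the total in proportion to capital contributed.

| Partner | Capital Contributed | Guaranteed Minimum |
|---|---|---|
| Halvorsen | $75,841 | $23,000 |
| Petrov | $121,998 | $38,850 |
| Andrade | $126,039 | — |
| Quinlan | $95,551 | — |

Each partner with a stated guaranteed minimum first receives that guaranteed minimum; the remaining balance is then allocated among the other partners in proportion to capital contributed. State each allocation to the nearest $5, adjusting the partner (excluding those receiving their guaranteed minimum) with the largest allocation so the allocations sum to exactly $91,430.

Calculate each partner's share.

Halvorsen: $23,000; Petrov: $38,850; Andrade: $16,825; Quinlan: $12,755

Guaranteed amounts: Halvorsen $23,000; Petrov $38,850. Balance $29,580.
Balance split over remaining capital contributed 221,590: Andrade 16,824.92 → $16,825; Quinlan 12,755.08 → $12,755.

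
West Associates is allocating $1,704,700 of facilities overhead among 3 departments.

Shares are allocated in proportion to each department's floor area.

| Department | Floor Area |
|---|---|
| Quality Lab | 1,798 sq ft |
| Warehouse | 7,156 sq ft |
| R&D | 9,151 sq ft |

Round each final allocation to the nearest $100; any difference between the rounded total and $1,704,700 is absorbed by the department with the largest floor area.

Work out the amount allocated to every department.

Floor area total: 1,798 + 7,156 + 9,151 = 18,105.
Proportional shares: Quality Lab 169,293.05; Warehouse 673,782.56; R&D 861,624.40.
After rounding ($100): Quality Lab $169,300; Warehouse $673,800; R&D $861,600. Sum = $1,704,700.
No rounding difference to absorb.

Quality Lab: $169,300 · Warehouse: $673,800 · R&D: $861,600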